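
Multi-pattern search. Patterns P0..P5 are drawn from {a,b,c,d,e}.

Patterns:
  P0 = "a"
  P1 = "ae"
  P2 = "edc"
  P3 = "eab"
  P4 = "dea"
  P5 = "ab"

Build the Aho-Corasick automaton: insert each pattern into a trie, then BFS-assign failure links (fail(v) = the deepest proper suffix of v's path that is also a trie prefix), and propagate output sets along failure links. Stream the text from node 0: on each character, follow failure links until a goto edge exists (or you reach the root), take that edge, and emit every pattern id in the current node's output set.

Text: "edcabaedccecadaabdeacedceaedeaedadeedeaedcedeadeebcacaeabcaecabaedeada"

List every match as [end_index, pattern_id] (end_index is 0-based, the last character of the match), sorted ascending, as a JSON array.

Build automaton:
Trie nodes:
  n0 'ε': a→1 d→8 e→3
  n1 'a': b→11 e→2  ←P0
  n2 'ae': ·  ←P1
  n3 'e': a→6 d→4
  n4 'ed': c→5
  n5 'edc': ·  ←P2
  n6 'ea': b→7
  n7 'eab': ·  ←P3
  n8 'd': e→9
  n9 'de': a→10
  n10 'dea': ·  ←P4
  n11 'ab': ·  ←P5

Failure links (BFS by depth):
  n1('a'): parent n0 fail=0; on 'a' 0 → fail=0;  out {0}∪∅={0}
  n3('e'): parent n0 fail=0; on 'e' 0 → fail=0;  out ∅∪∅=∅
  n8('d'): parent n0 fail=0; on 'd' 0 → fail=0;  out ∅∪∅=∅
  n2('ae'): parent n1 fail=0; on 'e' 0 → fail=3;  out {1}∪∅={1}
  n4('ed'): parent n3 fail=0; on 'd' 0 → fail=8;  out ∅∪∅=∅
  n6('ea'): parent n3 fail=0; on 'a' 0 → fail=1;  out ∅∪{0}={0}
  n9('de'): parent n8 fail=0; on 'e' 0 → fail=3;  out ∅∪∅=∅
  n11('ab'): parent n1 fail=0; on 'b' 0 → fail=0;  out {5}∪∅={5}
  n5('edc'): parent n4 fail=8; on 'c' 8→0 → fail=0;  out {2}∪∅={2}
  n7('eab'): parent n6 fail=1; on 'b' 1 → fail=11;  out {3}∪{5}={3,5}
  n10('dea'): parent n9 fail=3; on 'a' 3 → fail=6;  out {4}∪{0}={0,4}

Text stream:
i=0 'e': node 0→3
i=1 'd': node 3→4
i=2 'c': node 4→5  ** P2@[0:2]
i=3 'a': node 5→1 (via fail)  ** P0@[3:3]
i=4 'b': node 1→11  ** P5@[3:4]
i=5 'a': node 11→1 (via fail)  ** P0@[5:5]
i=6 'e': node 1→2  ** P1@[5:6]
i=7 'd': node 2→4 (via fail)
i=8 'c': node 4→5  ** P2@[6:8]
i=9 'c': node 5→0 (via fail)
i=10 'e': node 0→3
i=11 'c': node 3→0 (via fail)
i=12 'a': node 0→1  ** P0@[12:12]
i=13 'd': node 1→8 (via fail)
i=14 'a': node 8→1 (via fail)  ** P0@[14:14]
i=15 'a': node 1→1 (via fail)  ** P0@[15:15]
i=16 'b': node 1→11  ** P5@[15:16]
i=17 'd': node 11→8 (via fail)
i=18 'e': node 8→9
i=19 'a': node 9→10  ** P0@[19:19],P4@[17:19]
i=20 'c': node 10→0 (via fail)
i=21 'e': node 0→3
i=22 'd': node 3→4
i=23 'c': node 4→5  ** P2@[21:23]
i=24 'e': node 5→3 (via fail)
i=25 'a': node 3→6  ** P0@[25:25]
i=26 'e': node 6→2 (via fail)  ** P1@[25:26]
i=27 'd': node 2→4 (via fail)
i=28 'e': node 4→9 (via fail)
i=29 'a': node 9→10  ** P0@[29:29],P4@[27:29]
i=30 'e': node 10→2 (via fail)  ** P1@[29:30]
i=31 'd': node 2→4 (via fail)
i=32 'a': node 4→1 (via fail)  ** P0@[32:32]
i=33 'd': node 1→8 (via fail)
i=34 'e': node 8→9
i=35 'e': node 9→3 (via fail)
i=36 'd': node 3→4
i=37 'e': node 4→9 (via fail)
i=38 'a': node 9→10  ** P0@[38:38],P4@[36:38]
i=39 'e': node 10→2 (via fail)  ** P1@[38:39]
i=40 'd': node 2→4 (via fail)
i=41 'c': node 4→5  ** P2@[39:41]
i=42 'e': node 5→3 (via fail)
i=43 'd': node 3→4
i=44 'e': node 4→9 (via fail)
i=45 'a': node 9→10  ** P0@[45:45],P4@[43:45]
i=46 'd': node 10→8 (via fail)
i=47 'e': node 8→9
i=48 'e': node 9→3 (via fail)
i=49 'b': node 3→0 (via fail)
i=50 'c': node 0→0
i=51 'a': node 0→1  ** P0@[51:51]
i=52 'c': node 1→0 (via fail)
i=53 'a': node 0→1  ** P0@[53:53]
i=54 'e': node 1→2  ** P1@[53:54]
i=55 'a': node 2→6 (via fail)  ** P0@[55:55]
i=56 'b': node 6→7  ** P3@[54:56],P5@[55:56]
i=57 'c': node 7→0 (via fail)
i=58 'a': node 0→1  ** P0@[58:58]
i=59 'e': node 1→2  ** P1@[58:59]
i=60 'c': node 2→0 (via fail)
i=61 'a': node 0→1  ** P0@[61:61]
i=62 'b': node 1→11  ** P5@[61:62]
i=63 'a': node 11→1 (via fail)  ** P0@[63:63]
i=64 'e': node 1→2  ** P1@[63:64]
i=65 'd': node 2→4 (via fail)
i=66 'e': node 4→9 (via fail)
i=67 'a': node 9→10  ** P0@[67:67],P4@[65:67]
i=68 'd': node 10→8 (via fail)
i=69 'a': node 8→1 (via fail)  ** P0@[69:69]

Matches: [[2,2],[3,0],[4,5],[5,0],[6,1],[8,2],[12,0],[14,0],[15,0],[16,5],[19,0],[19,4],[23,2],[25,0],[26,1],[29,0],[29,4],[30,1],[32,0],[38,0],[38,4],[39,1],[41,2],[45,0],[45,4],[51,0],[53,0],[54,1],[55,0],[56,3],[56,5],[58,0],[59,1],[61,0],[62,5],[63,0],[64,1],[67,0],[67,4],[69,0]]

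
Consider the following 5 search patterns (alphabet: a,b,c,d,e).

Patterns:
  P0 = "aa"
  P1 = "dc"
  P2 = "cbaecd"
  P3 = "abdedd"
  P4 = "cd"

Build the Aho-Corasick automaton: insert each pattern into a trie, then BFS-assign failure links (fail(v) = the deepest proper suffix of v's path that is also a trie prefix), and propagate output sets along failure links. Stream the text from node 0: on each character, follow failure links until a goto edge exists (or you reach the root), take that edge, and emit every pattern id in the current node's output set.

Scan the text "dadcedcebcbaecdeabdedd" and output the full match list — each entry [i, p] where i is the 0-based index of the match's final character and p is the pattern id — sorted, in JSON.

Build:
Trie nodes:
  n0 'ε': a→1 c→5 d→3
  n1 'a': a→2 b→11
  n2 'aa': ·  ←P0
  n3 'd': c→4
  n4 'dc': ·  ←P1
  n5 'c': b→6 d→16
  n6 'cb': a→7
  n7 'cba': e→8
  n8 'cbae': c→9
  n9 'cbaec': d→10
  n10 'cbaecd': ·  ←P2
  n11 'ab': d→12
  n12 'abd': e→13
  n13 'abde': d→14
  n14 'abded': d→15
  n15 'abdedd': ·  ←P3
  n16 'cd': ·  ←P4

Failure links (BFS by depth):
  n1('a'): parent n0 fail=0; on 'a' 0 → fail=0;  out ∅∪∅=∅
  n3('d'): parent n0 fail=0; on 'd' 0 → fail=0;  out ∅∪∅=∅
  n5('c'): parent n0 fail=0; on 'c' 0 → fail=0;  out ∅∪∅=∅
  n2('aa'): parent n1 fail=0; on 'a' 0 → fail=1;  out {0}∪∅={0}
  n4('dc'): parent n3 fail=0; on 'c' 0 → fail=5;  out {1}∪∅={1}
  n6('cb'): parent n5 fail=0; on 'b' 0 → fail=0;  out ∅∪∅=∅
  n11('ab'): parent n1 fail=0; on 'b' 0 → fail=0;  out ∅∪∅=∅
  n16('cd'): parent n5 fail=0; on 'd' 0 → fail=3;  out {4}∪∅={4}
  n7('cba'): parent n6 fail=0; on 'a' 0 → fail=1;  out ∅∪∅=∅
  n12('abd'): parent n11 fail=0; on 'd' 0 → fail=3;  out ∅∪∅=∅
  n8('cbae'): parent n7 fail=1; on 'e' 1→0 → fail=0;  out ∅∪∅=∅
  n13('abde'): parent n12 fail=3; on 'e' 3→0 → fail=0;  out ∅∪∅=∅
  n9('cbaec'): parent n8 fail=0; on 'c' 0 → fail=5;  out ∅∪∅=∅
  n14('abded'): parent n13 fail=0; on 'd' 0 → fail=3;  out ∅∪∅=∅
  n10('cbaecd'): parent n9 fail=5; on 'd' 5 → fail=16;  out {2}∪{4}={2,4}
  n15('abdedd'): parent n14 fail=3; on 'd' 3→0 → fail=3;  out {3}∪∅={3}

Scan:
i=0 'd': node 0→3
i=1 'a': node 3→1 ·f
i=2 'd': node 1→3 ·f
i=3 'c': node 3→4  emit P1@[2:3]
i=4 'e': node 4→0 ·f
i=5 'd': node 0→3
i=6 'c': node 3→4  emit P1@[5:6]
i=7 'e': node 4→0 ·f
i=8 'b': node 0→0
i=9 'c': node 0→5
i=10 'b': node 5→6
i=11 'a': node 6→7
i=12 'e': node 7→8
i=13 'c': node 8→9
i=14 'd': node 9→10  emit P2@[9:14],P4@[13:14]
i=15 'e': node 10→0 ·f
i=16 'a': node 0→1
i=17 'b': node 1→11
i=18 'd': node 11→12
i=19 'e': node 12→13
i=20 'd': node 13→14
i=21 'd': node 14→15  emit P3@[16:21]

Matches: [[3,1],[6,1],[14,2],[14,4],[21,3]]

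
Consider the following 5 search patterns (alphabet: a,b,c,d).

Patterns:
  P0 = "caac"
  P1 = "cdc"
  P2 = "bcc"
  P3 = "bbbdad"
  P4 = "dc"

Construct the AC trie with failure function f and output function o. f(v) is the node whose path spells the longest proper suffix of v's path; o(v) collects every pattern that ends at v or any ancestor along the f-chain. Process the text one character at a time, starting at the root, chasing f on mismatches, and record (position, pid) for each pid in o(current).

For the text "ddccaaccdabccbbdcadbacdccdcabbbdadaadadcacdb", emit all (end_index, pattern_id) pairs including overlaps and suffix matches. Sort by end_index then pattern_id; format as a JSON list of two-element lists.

Build:
Trie nodes:
  0='ε' goto b→7 c→1 d→15
  1='c' goto a→2 d→5
  2='ca' goto a→3
  3='caa' goto c→4
  4='caac' goto ·  [P0 ends]
  5='cd' goto c→6
  6='cdc' goto ·  [P1 ends]
  7='b' goto b→10 c→8
  8='bc' goto c→9
  9='bcc' goto ·  [P2 ends]
  10='bb' goto b→11
  11='bbb' goto d→12
  12='bbbd' goto a→13
  13='bbbda' goto d→14
  14='bbbdad' goto ·  [P3 ends]
  15='d' goto c→16
  16='dc' goto ·  [P4 ends]

Failure links (BFS by depth):
  n1('c'): parent n0 fail=0; on 'c' 0 → fail=0;  out ∅∪∅=∅
  n7('b'): parent n0 fail=0; on 'b' 0 → fail=0;  out ∅∪∅=∅
  n15('d'): parent n0 fail=0; on 'd' 0 → fail=0;  out ∅∪∅=∅
  n2('ca'): parent n1 fail=0; on 'a' 0 → fail=0;  out ∅∪∅=∅
  n5('cd'): parent n1 fail=0; on 'd' 0 → fail=15;  out ∅∪∅=∅
  n8('bc'): parent n7 fail=0; on 'c' 0 → fail=1;  out ∅∪∅=∅
  n10('bb'): parent n7 fail=0; on 'b' 0 → fail=7;  out ∅∪∅=∅
  n16('dc'): parent n15 fail=0; on 'c' 0 → fail=1;  out {4}∪∅={4}
  n3('caa'): parent n2 fail=0; on 'a' 0 → fail=0;  out ∅∪∅=∅
  n6('cdc'): parent n5 fail=15; on 'c' 15 → fail=16;  out {1}∪{4}={1,4}
  n9('bcc'): parent n8 fail=1; on 'c' 1→0 → fail=1;  out {2}∪∅={2}
  n11('bbb'): parent n10 fail=7; on 'b' 7 → fail=10;  out ∅∪∅=∅
  n4('caac'): parent n3 fail=0; on 'c' 0 → fail=1;  out {0}∪∅={0}
  n12('bbbd'): parent n11 fail=10; on 'd' 10→7→0 → fail=15;  out ∅∪∅=∅
  n13('bbbda'): parent n12 fail=15; on 'a' 15→0 → fail=0;  out ∅∪∅=∅
  n14('bbbdad'): parent n13 fail=0; on 'd' 0 → fail=15;  out {3}∪∅={3}

Scan:
[0] read 'd'  n0⇒n15
[1] read 'd'  n15⇒n15 ·f
[2] read 'c'  n15⇒n16  ** P4@[1:2]
[3] read 'c'  n16⇒n1 ·f
[4] read 'a'  n1⇒n2
[5] read 'a'  n2⇒n3
[6] read 'c'  n3⇒n4  ** P0@[3:6]
[7] read 'c'  n4⇒n1 ·f
[8] read 'd'  n1⇒n5
[9] read 'a'  n5⇒n0 ·f
[10] read 'b'  n0⇒n7
[11] read 'c'  n7⇒n8
[12] read 'c'  n8⇒n9  ** P2@[10:12]
[13] read 'b'  n9⇒n7 ·f
[14] read 'b'  n7⇒n10
[15] read 'd'  n10⇒n15 ·f
[16] read 'c'  n15⇒n16  ** P4@[15:16]
[17] read 'a'  n16⇒n2 ·f
[18] read 'd'  n2⇒n15 ·f
[19] read 'b'  n15⇒n7 ·f
[20] read 'a'  n7⇒n0 ·f
[21] read 'c'  n0⇒n1
[22] read 'd'  n1⇒n5
[23] read 'c'  n5⇒n6  ** P1@[21:23],P4@[22:23]
[24] read 'c'  n6⇒n1 ·f
[25] read 'd'  n1⇒n5
[26] read 'c'  n5⇒n6  ** P1@[24:26],P4@[25:26]
[27] read 'a'  n6⇒n2 ·f
[28] read 'b'  n2⇒n7 ·f
[29] read 'b'  n7⇒n10
[30] read 'b'  n10⇒n11
[31] read 'd'  n11⇒n12
[32] read 'a'  n12⇒n13
[33] read 'd'  n13⇒n14  ** P3@[28:33]
[34] read 'a'  n14⇒n0 ·f
[35] read 'a'  n0⇒n0
[36] read 'd'  n0⇒n15
[37] read 'a'  n15⇒n0 ·f
[38] read 'd'  n0⇒n15
[39] read 'c'  n15⇒n16  ** P4@[38:39]
[40] read 'a'  n16⇒n2 ·f
[41] read 'c'  n2⇒n1 ·f
[42] read 'd'  n1⇒n5
[43] read 'b'  n5⇒n7 ·f

Result: [[2,4],[6,0],[12,2],[16,4],[23,1],[23,4],[26,1],[26,4],[33,3],[39,4]]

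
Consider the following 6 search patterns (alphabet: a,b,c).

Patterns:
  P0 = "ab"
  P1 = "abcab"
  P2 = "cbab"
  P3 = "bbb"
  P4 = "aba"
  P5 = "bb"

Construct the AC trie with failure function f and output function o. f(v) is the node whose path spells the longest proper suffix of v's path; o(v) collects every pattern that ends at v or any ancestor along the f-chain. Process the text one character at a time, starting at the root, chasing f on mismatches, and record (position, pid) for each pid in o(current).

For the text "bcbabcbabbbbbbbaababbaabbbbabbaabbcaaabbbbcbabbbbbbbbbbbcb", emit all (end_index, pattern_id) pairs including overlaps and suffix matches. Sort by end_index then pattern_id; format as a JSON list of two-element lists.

Construct AC machine:
Trie nodes:
  0='ε' goto a→1 b→10 c→6
  1='a' goto b→2
  2='ab' goto a→13 c→3  ←P0
  3='abc' goto a→4
  4='abca' goto b→5
  5='abcab' goto ·  ←P1
  6='c' goto b→7
  7='cb' goto a→8
  8='cba' goto b→9
  9='cbab' goto ·  ←P2
  10='b' goto b→11
  11='bb' goto b→12  ←P5
  12='bbb' goto ·  ←P3
  13='aba' goto ·  ←P4

BFS fail/out derivation:
  n1('a'): parent n0 fail=0; on 'a' 0 → fail=0;  out ∅∪∅=∅
  n6('c'): parent n0 fail=0; on 'c' 0 → fail=0;  out ∅∪∅=∅
  n10('b'): parent n0 fail=0; on 'b' 0 → fail=0;  out ∅∪∅=∅
  n2('ab'): parent n1 fail=0; on 'b' 0 → fail=10;  out {0}∪∅={0}
  n7('cb'): parent n6 fail=0; on 'b' 0 → fail=10;  out ∅∪∅=∅
  n11('bb'): parent n10 fail=0; on 'b' 0 → fail=10;  out {5}∪∅={5}
  n3('abc'): parent n2 fail=10; on 'c' 10→0 → fail=6;  out ∅∪∅=∅
  n8('cba'): parent n7 fail=10; on 'a' 10→0 → fail=1;  out ∅∪∅=∅
  n12('bbb'): parent n11 fail=10; on 'b' 10 → fail=11;  out {3}∪{5}={3,5}
  n13('aba'): parent n2 fail=10; on 'a' 10→0 → fail=1;  out {4}∪∅={4}
  n4('abca'): parent n3 fail=6; on 'a' 6→0 → fail=1;  out ∅∪∅=∅
  n9('cbab'): parent n8 fail=1; on 'b' 1 → fail=2;  out {2}∪{0}={0,2}
  n5('abcab'): parent n4 fail=1; on 'b' 1 → fail=2;  out {1}∪{0}={0,1}

Text stream:
pos 0 'b': at 10
pos 1 'c': at 6 ·f
pos 2 'b': at 7
pos 3 'a': at 8
pos 4 'b': at 9  ** P0@[3:4],P2@[1:4]
pos 5 'c': at 3 ·f
pos 6 'b': at 7 ·f
pos 7 'a': at 8
pos 8 'b': at 9  ** P0@[7:8],P2@[5:8]
pos 9 'b': at 11 ·f  ** P5@[8:9]
pos 10 'b': at 12  ** P3@[8:10],P5@[9:10]
pos 11 'b': at 12 ·f  ** P3@[9:11],P5@[10:11]
pos 12 'b': at 12 ·f  ** P3@[10:12],P5@[11:12]
pos 13 'b': at 12 ·f  ** P3@[11:13],P5@[12:13]
pos 14 'b': at 12 ·f  ** P3@[12:14],P5@[13:14]
pos 15 'a': at 1 ·f
pos 16 'a': at 1 ·f
pos 17 'b': at 2  ** P0@[16:17]
pos 18 'a': at 13  ** P4@[16:18]
pos 19 'b': at 2 ·f  ** P0@[18:19]
pos 20 'b': at 11 ·f  ** P5@[19:20]
pos 21 'a': at 1 ·f
pos 22 'a': at 1 ·f
pos 23 'b': at 2  ** P0@[22:23]
pos 24 'b': at 11 ·f  ** P5@[23:24]
pos 25 'b': at 12  ** P3@[23:25],P5@[24:25]
pos 26 'b': at 12 ·f  ** P3@[24:26],P5@[25:26]
pos 27 'a': at 1 ·f
pos 28 'b': at 2  ** P0@[27:28]
pos 29 'b': at 11 ·f  ** P5@[28:29]
pos 30 'a': at 1 ·f
pos 31 'a': at 1 ·f
pos 32 'b': at 2  ** P0@[31:32]
pos 33 'b': at 11 ·f  ** P5@[32:33]
pos 34 'c': at 6 ·f
pos 35 'a': at 1 ·f
pos 36 'a': at 1 ·f
pos 37 'a': at 1 ·f
pos 38 'b': at 2  ** P0@[37:38]
pos 39 'b': at 11 ·f  ** P5@[38:39]
pos 40 'b': at 12  ** P3@[38:40],P5@[39:40]
pos 41 'b': at 12 ·f  ** P3@[39:41],P5@[40:41]
pos 42 'c': at 6 ·f
pos 43 'b': at 7
pos 44 'a': at 8
pos 45 'b': at 9  ** P0@[44:45],P2@[42:45]
pos 46 'b': at 11 ·f  ** P5@[45:46]
pos 47 'b': at 12  ** P3@[45:47],P5@[46:47]
pos 48 'b': at 12 ·f  ** P3@[46:48],P5@[47:48]
pos 49 'b': at 12 ·f  ** P3@[47:49],P5@[48:49]
pos 50 'b': at 12 ·f  ** P3@[48:50],P5@[49:50]
pos 51 'b': at 12 ·f  ** P3@[49:51],P5@[50:51]
pos 52 'b': at 12 ·f  ** P3@[50:52],P5@[51:52]
pos 53 'b': at 12 ·f  ** P3@[51:53],P5@[52:53]
pos 54 'b': at 12 ·f  ** P3@[52:54],P5@[53:54]
pos 55 'b': at 12 ·f  ** P3@[53:55],P5@[54:55]
pos 56 'c': at 6 ·f
pos 57 'b': at 7

Result: [[4,0],[4,2],[8,0],[8,2],[9,5],[10,3],[10,5],[11,3],[11,5],[12,3],[12,5],[13,3],[13,5],[14,3],[14,5],[17,0],[18,4],[19,0],[20,5],[23,0],[24,5],[25,3],[25,5],[26,3],[26,5],[28,0],[29,5],[32,0],[33,5],[38,0],[39,5],[40,3],[40,5],[41,3],[41,5],[45,0],[45,2],[46,5],[47,3],[47,5],[48,3],[48,5],[49,3],[49,5],[50,3],[50,5],[51,3],[51,5],[52,3],[52,5],[53,3],[53,5],[54,3],[54,5],[55,3],[55,5]]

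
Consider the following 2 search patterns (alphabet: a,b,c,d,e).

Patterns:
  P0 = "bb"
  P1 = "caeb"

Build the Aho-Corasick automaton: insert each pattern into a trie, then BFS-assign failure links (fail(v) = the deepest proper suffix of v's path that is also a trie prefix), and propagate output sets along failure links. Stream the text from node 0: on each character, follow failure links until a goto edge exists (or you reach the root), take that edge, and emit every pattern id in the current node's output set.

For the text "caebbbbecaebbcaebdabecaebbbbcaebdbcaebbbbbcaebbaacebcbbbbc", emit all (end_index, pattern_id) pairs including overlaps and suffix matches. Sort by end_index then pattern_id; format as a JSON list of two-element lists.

Build:
Trie (insert patterns):
  n0 'ε': b→1 c→3
  n1 'b': b→2
  n2 'bb': ·  ←P0
  n3 'c': a→4
  n4 'ca': e→5
  n5 'cae': b→6
  n6 'caeb': ·  ←P1

BFS fail/out derivation:
  fail(1) 'b': from fail(0)=0 chase 'b': 0 ⇒ 0;  out=∅∪out(0)=∅
  fail(3) 'c': from fail(0)=0 chase 'c': 0 ⇒ 0;  out=∅∪out(0)=∅
  fail(2) 'bb': from fail(1)=0 chase 'b': 0 ⇒ 1;  out={0}∪out(1)={0}
  fail(4) 'ca': from fail(3)=0 chase 'a': 0 ⇒ 0;  out=∅∪out(0)=∅
  fail(5) 'cae': from fail(4)=0 chase 'e': 0 ⇒ 0;  out=∅∪out(0)=∅
  fail(6) 'caeb': from fail(5)=0 chase 'b': 0 ⇒ 1;  out={1}∪out(1)={1}

Run:
i=0 'c': node 0→3
i=1 'a': node 3→4
i=2 'e': node 4→5
i=3 'b': node 5→6  emit P1@[0:3]
i=4 'b': node 6→2 (via fail)  emit P0@[3:4]
i=5 'b': node 2→2 (via fail)  emit P0@[4:5]
i=6 'b': node 2→2 (via fail)  emit P0@[5:6]
i=7 'e': node 2→0 (via fail)
i=8 'c': node 0→3
i=9 'a': node 3→4
i=10 'e': node 4→5
i=11 'b': node 5→6  emit P1@[8:11]
i=12 'b': node 6→2 (via fail)  emit P0@[11:12]
i=13 'c': node 2→3 (via fail)
i=14 'a': node 3→4
i=15 'e': node 4→5
i=16 'b': node 5→6  emit P1@[13:16]
i=17 'd': node 6→0 (via fail)
i=18 'a': node 0→0
i=19 'b': node 0→1
i=20 'e': node 1→0 (via fail)
i=21 'c': node 0→3
i=22 'a': node 3→4
i=23 'e': node 4→5
i=24 'b': node 5→6  emit P1@[21:24]
i=25 'b': node 6→2 (via fail)  emit P0@[24:25]
i=26 'b': node 2→2 (via fail)  emit P0@[25:26]
i=27 'b': node 2→2 (via fail)  emit P0@[26:27]
i=28 'c': node 2→3 (via fail)
i=29 'a': node 3→4
i=30 'e': node 4→5
i=31 'b': node 5→6  emit P1@[28:31]
i=32 'd': node 6→0 (via fail)
i=33 'b': node 0→1
i=34 'c': node 1→3 (via fail)
i=35 'a': node 3→4
i=36 'e': node 4→5
i=37 'b': node 5→6  emit P1@[34:37]
i=38 'b': node 6→2 (via fail)  emit P0@[37:38]
i=39 'b': node 2→2 (via fail)  emit P0@[38:39]
i=40 'b': node 2→2 (via fail)  emit P0@[39:40]
i=41 'b': node 2→2 (via fail)  emit P0@[40:41]
i=42 'c': node 2→3 (via fail)
i=43 'a': node 3→4
i=44 'e': node 4→5
i=45 'b': node 5→6  emit P1@[42:45]
i=46 'b': node 6→2 (via fail)  emit P0@[45:46]
i=47 'a': node 2→0 (via fail)
i=48 'a': node 0→0
i=49 'c': node 0→3
i=50 'e': node 3→0 (via fail)
i=51 'b': node 0→1
i=52 'c': node 1→3 (via fail)
i=53 'b': node 3→1 (via fail)
i=54 'b': node 1→2  emit P0@[53:54]
i=55 'b': node 2→2 (via fail)  emit P0@[54:55]
i=56 'b': node 2→2 (via fail)  emit P0@[55:56]
i=57 'c': node 2→3 (via fail)

Result: [[3,1],[4,0],[5,0],[6,0],[11,1],[12,0],[16,1],[24,1],[25,0],[26,0],[27,0],[31,1],[37,1],[38,0],[39,0],[40,0],[41,0],[45,1],[46,0],[54,0],[55,0],[56,0]]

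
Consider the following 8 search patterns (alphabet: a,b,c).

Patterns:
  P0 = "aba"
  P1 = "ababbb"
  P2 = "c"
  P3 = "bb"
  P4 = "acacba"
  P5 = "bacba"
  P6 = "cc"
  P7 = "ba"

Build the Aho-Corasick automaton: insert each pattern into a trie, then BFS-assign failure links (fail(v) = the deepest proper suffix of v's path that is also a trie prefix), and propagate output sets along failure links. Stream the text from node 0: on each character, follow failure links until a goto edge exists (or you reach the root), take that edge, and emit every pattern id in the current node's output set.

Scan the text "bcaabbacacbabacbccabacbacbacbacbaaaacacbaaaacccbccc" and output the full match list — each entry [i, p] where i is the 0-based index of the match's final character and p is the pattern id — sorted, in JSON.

Build automaton:
Trie nodes:
  n0 'ε': a→1 b→8 c→7
  n1 'a': b→2 c→10
  n2 'ab': a→3
  n3 'aba': b→4  ←P0
  n4 'abab': b→5
  n5 'ababb': b→6
  n6 'ababbb': ·  ←P1
  n7 'c': c→19  ←P2
  n8 'b': a→15 b→9
  n9 'bb': ·  ←P3
  n10 'ac': a→11
  n11 'aca': c→12
  n12 'acac': b→13
  n13 'acacb': a→14
  n14 'acacba': ·  ←P4
  n15 'ba': c→16  ←P7
  n16 'bac': b→17
  n17 'bacb': a→18
  n18 'bacba': ·  ←P5
  n19 'cc': ·  ←P6

Failure links (BFS by depth):
  n1('a'): parent n0 fail=0; on 'a' 0 → fail=0;  out ∅∪∅=∅
  n7('c'): parent n0 fail=0; on 'c' 0 → fail=0;  out {2}∪∅={2}
  n8('b'): parent n0 fail=0; on 'b' 0 → fail=0;  out ∅∪∅=∅
  n2('ab'): parent n1 fail=0; on 'b' 0 → fail=8;  out ∅∪∅=∅
  n9('bb'): parent n8 fail=0; on 'b' 0 → fail=8;  out {3}∪∅={3}
  n10('ac'): parent n1 fail=0; on 'c' 0 → fail=7;  out ∅∪{2}={2}
  n15('ba'): parent n8 fail=0; on 'a' 0 → fail=1;  out {7}∪∅={7}
  n19('cc'): parent n7 fail=0; on 'c' 0 → fail=7;  out {6}∪{2}={2,6}
  n3('aba'): parent n2 fail=8; on 'a' 8 → fail=15;  out {0}∪{7}={0,7}
  n11('aca'): parent n10 fail=7; on 'a' 7→0 → fail=1;  out ∅∪∅=∅
  n16('bac'): parent n15 fail=1; on 'c' 1 → fail=10;  out ∅∪{2}={2}
  n4('abab'): parent n3 fail=15; on 'b' 15→1 → fail=2;  out ∅∪∅=∅
  n12('acac'): parent n11 fail=1; on 'c' 1 → fail=10;  out ∅∪{2}={2}
  n17('bacb'): parent n16 fail=10; on 'b' 10→7→0 → fail=8;  out ∅∪∅=∅
  n5('ababb'): parent n4 fail=2; on 'b' 2→8 → fail=9;  out ∅∪{3}={3}
  n13('acacb'): parent n12 fail=10; on 'b' 10→7→0 → fail=8;  out ∅∪∅=∅
  n18('bacba'): parent n17 fail=8; on 'a' 8 → fail=15;  out {5}∪{7}={5,7}
  n6('ababbb'): parent n5 fail=9; on 'b' 9→8 → fail=9;  out {1}∪{3}={1,3}
  n14('acacba'): parent n13 fail=8; on 'a' 8 → fail=15;  out {4}∪{7}={4,7}

Text stream:
i=0 'b': node 0→8
i=1 'c': node 8→7 (fail-walked)  ** P2@[1:1]
i=2 'a': node 7→1 (fail-walked)
i=3 'a': node 1→1 (fail-walked)
i=4 'b': node 1→2
i=5 'b': node 2→9 (fail-walked)  ** P3@[4:5]
i=6 'a': node 9→15 (fail-walked)  ** P7@[5:6]
i=7 'c': node 15→16  ** P2@[7:7]
i=8 'a': node 16→11 (fail-walked)
i=9 'c': node 11→12  ** P2@[9:9]
i=10 'b': node 12→13
i=11 'a': node 13→14  ** P4@[6:11],P7@[10:11]
i=12 'b': node 14→2 (fail-walked)
i=13 'a': node 2→3  ** P0@[11:13],P7@[12:13]
i=14 'c': node 3→16 (fail-walked)  ** P2@[14:14]
i=15 'b': node 16→17
i=16 'c': node 17→7 (fail-walked)  ** P2@[16:16]
i=17 'c': node 7→19  ** P2@[17:17],P6@[16:17]
i=18 'a': node 19→1 (fail-walked)
i=19 'b': node 1→2
i=20 'a': node 2→3  ** P0@[18:20],P7@[19:20]
i=21 'c': node 3→16 (fail-walked)  ** P2@[21:21]
i=22 'b': node 16→17
i=23 'a': node 17→18  ** P5@[19:23],P7@[22:23]
i=24 'c': node 18→16 (fail-walked)  ** P2@[24:24]
i=25 'b': node 16→17
i=26 'a': node 17→18  ** P5@[22:26],P7@[25:26]
i=27 'c': node 18→16 (fail-walked)  ** P2@[27:27]
i=28 'b': node 16→17
i=29 'a': node 17→18  ** P5@[25:29],P7@[28:29]
i=30 'c': node 18→16 (fail-walked)  ** P2@[30:30]
i=31 'b': node 16→17
i=32 'a': node 17→18  ** P5@[28:32],P7@[31:32]
i=33 'a': node 18→1 (fail-walked)
i=34 'a': node 1→1 (fail-walked)
i=35 'a': node 1→1 (fail-walked)
i=36 'c': node 1→10  ** P2@[36:36]
i=37 'a': node 10→11
i=38 'c': node 11→12  ** P2@[38:38]
i=39 'b': node 12→13
i=40 'a': node 13→14  ** P4@[35:40],P7@[39:40]
i=41 'a': node 14→1 (fail-walked)
i=42 'a': node 1→1 (fail-walked)
i=43 'a': node 1→1 (fail-walked)
i=44 'c': node 1→10  ** P2@[44:44]
i=45 'c': node 10→19 (fail-walked)  ** P2@[45:45],P6@[44:45]
i=46 'c': node 19→19 (fail-walked)  ** P2@[46:46],P6@[45:46]
i=47 'b': node 19→8 (fail-walked)
i=48 'c': node 8→7 (fail-walked)  ** P2@[48:48]
i=49 'c': node 7→19  ** P2@[49:49],P6@[48:49]
i=50 'c': node 19→19 (fail-walked)  ** P2@[50:50],P6@[49:50]

Result: [[1,2],[5,3],[6,7],[7,2],[9,2],[11,4],[11,7],[13,0],[13,7],[14,2],[16,2],[17,2],[17,6],[20,0],[20,7],[21,2],[23,5],[23,7],[24,2],[26,5],[26,7],[27,2],[29,5],[29,7],[30,2],[32,5],[32,7],[36,2],[38,2],[40,4],[40,7],[44,2],[45,2],[45,6],[46,2],[46,6],[48,2],[49,2],[49,6],[50,2],[50,6]]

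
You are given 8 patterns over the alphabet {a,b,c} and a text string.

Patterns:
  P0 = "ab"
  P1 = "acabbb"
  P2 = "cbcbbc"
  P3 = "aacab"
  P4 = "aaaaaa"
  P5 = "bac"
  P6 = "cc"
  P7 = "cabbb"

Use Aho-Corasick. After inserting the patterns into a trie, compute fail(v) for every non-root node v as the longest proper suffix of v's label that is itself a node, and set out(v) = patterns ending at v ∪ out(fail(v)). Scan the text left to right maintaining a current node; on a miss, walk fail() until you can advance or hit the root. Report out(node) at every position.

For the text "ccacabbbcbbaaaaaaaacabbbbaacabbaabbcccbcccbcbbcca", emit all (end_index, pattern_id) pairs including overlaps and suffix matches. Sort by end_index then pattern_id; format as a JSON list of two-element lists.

Construct AC machine:
Trie nodes:
  0='ε' goto a→1 b→22 c→8
  1='a' goto a→14 b→2 c→3
  2='ab' goto ·  [P0 ends]
  3='ac' goto a→4
  4='aca' goto b→5
  5='acab' goto b→6
  6='acabb' goto b→7
  7='acabbb' goto ·  [P1 ends]
  8='c' goto a→26 b→9 c→25
  9='cb' goto c→10
  10='cbc' goto b→11
  11='cbcb' goto b→12
  12='cbcbb' goto c→13
  13='cbcbbc' goto ·  [P2 ends]
  14='aa' goto a→18 c→15
  15='aac' goto a→16
  16='aaca' goto b→17
  17='aacab' goto ·  [P3 ends]
  18='aaa' goto a→19
  19='aaaa' goto a→20
  20='aaaaa' goto a→21
  21='aaaaaa' goto ·  [P4 ends]
  22='b' goto a→23
  23='ba' goto c→24
  24='bac' goto ·  [P5 ends]
  25='cc' goto ·  [P6 ends]
  26='ca' goto b→27
  27='cab' goto b→28
  28='cabb' goto b→29
  29='cabbb' goto ·  [P7 ends]

BFS fail/out derivation:
  fail(1) 'a': from fail(0)=0 chase 'a': 0 ⇒ 0;  out=∅∪out(0)=∅
  fail(8) 'c': from fail(0)=0 chase 'c': 0 ⇒ 0;  out=∅∪out(0)=∅
  fail(22) 'b': from fail(0)=0 chase 'b': 0 ⇒ 0;  out=∅∪out(0)=∅
  fail(2) 'ab': from fail(1)=0 chase 'b': 0 ⇒ 22;  out={0}∪out(22)={0}
  fail(3) 'ac': from fail(1)=0 chase 'c': 0 ⇒ 8;  out=∅∪out(8)=∅
  fail(9) 'cb': from fail(8)=0 chase 'b': 0 ⇒ 22;  out=∅∪out(22)=∅
  fail(14) 'aa': from fail(1)=0 chase 'a': 0 ⇒ 1;  out=∅∪out(1)=∅
  fail(23) 'ba': from fail(22)=0 chase 'a': 0 ⇒ 1;  out=∅∪out(1)=∅
  fail(25) 'cc': from fail(8)=0 chase 'c': 0 ⇒ 8;  out={6}∪out(8)={6}
  fail(26) 'ca': from fail(8)=0 chase 'a': 0 ⇒ 1;  out=∅∪out(1)=∅
  fail(4) 'aca': from fail(3)=8 chase 'a': 8 ⇒ 26;  out=∅∪out(26)=∅
  fail(10) 'cbc': from fail(9)=22 chase 'c': 22→0 ⇒ 8;  out=∅∪out(8)=∅
  fail(15) 'aac': from fail(14)=1 chase 'c': 1 ⇒ 3;  out=∅∪out(3)=∅
  fail(18) 'aaa': from fail(14)=1 chase 'a': 1 ⇒ 14;  out=∅∪out(14)=∅
  fail(24) 'bac': from fail(23)=1 chase 'c': 1 ⇒ 3;  out={5}∪out(3)={5}
  fail(27) 'cab': from fail(26)=1 chase 'b': 1 ⇒ 2;  out=∅∪out(2)={0}
  fail(5) 'acab': from fail(4)=26 chase 'b': 26 ⇒ 27;  out=∅∪out(27)={0}
  fail(11) 'cbcb': from fail(10)=8 chase 'b': 8 ⇒ 9;  out=∅∪out(9)=∅
  fail(16) 'aaca': from fail(15)=3 chase 'a': 3 ⇒ 4;  out=∅∪out(4)=∅
  fail(19) 'aaaa': from fail(18)=14 chase 'a': 14 ⇒ 18;  out=∅∪out(18)=∅
  fail(28) 'cabb': from fail(27)=2 chase 'b': 2→22→0 ⇒ 22;  out=∅∪out(22)=∅
  fail(6) 'acabb': from fail(5)=27 chase 'b': 27 ⇒ 28;  out=∅∪out(28)=∅
  fail(12) 'cbcbb': from fail(11)=9 chase 'b': 9→22→0 ⇒ 22;  out=∅∪out(22)=∅
  fail(17) 'aacab': from fail(16)=4 chase 'b': 4 ⇒ 5;  out={3}∪out(5)={0,3}
  fail(20) 'aaaaa': from fail(19)=18 chase 'a': 18 ⇒ 19;  out=∅∪out(19)=∅
  fail(29) 'cabbb': from fail(28)=22 chase 'b': 22→0 ⇒ 22;  out={7}∪out(22)={7}
  fail(7) 'acabbb': from fail(6)=28 chase 'b': 28 ⇒ 29;  out={1}∪out(29)={1,7}
  fail(13) 'cbcbbc': from fail(12)=22 chase 'c': 22→0 ⇒ 8;  out={2}∪out(8)={2}
  fail(21) 'aaaaaa': from fail(20)=19 chase 'a': 19 ⇒ 20;  out={4}∪out(20)={4}

Text stream:
[0] read 'c'  n0⇒n8
[1] read 'c'  n8⇒n25  emit P6@[0:1]
[2] read 'a'  n25⇒n26 (via fail)
[3] read 'c'  n26⇒n3 (via fail)
[4] read 'a'  n3⇒n4
[5] read 'b'  n4⇒n5  emit P0@[4:5]
[6] read 'b'  n5⇒n6
[7] read 'b'  n6⇒n7  emit P1@[2:7],P7@[3:7]
[8] read 'c'  n7⇒n8 (via fail)
[9] read 'b'  n8⇒n9
[10] read 'b'  n9⇒n22 (via fail)
[11] read 'a'  n22⇒n23
[12] read 'a'  n23⇒n14 (via fail)
[13] read 'a'  n14⇒n18
[14] read 'a'  n18⇒n19
[15] read 'a'  n19⇒n20
[16] read 'a'  n20⇒n21  emit P4@[11:16]
[17] read 'a'  n21⇒n21 (via fail)  emit P4@[12:17]
[18] read 'a'  n21⇒n21 (via fail)  emit P4@[13:18]
[19] read 'c'  n21⇒n15 (via fail)
[20] read 'a'  n15⇒n16
[21] read 'b'  n16⇒n17  emit P0@[20:21],P3@[17:21]
[22] read 'b'  n17⇒n6 (via fail)
[23] read 'b'  n6⇒n7  emit P1@[18:23],P7@[19:23]
[24] read 'b'  n7⇒n22 (via fail)
[25] read 'a'  n22⇒n23
[26] read 'a'  n23⇒n14 (via fail)
[27] read 'c'  n14⇒n15
[28] read 'a'  n15⇒n16
[29] read 'b'  n16⇒n17  emit P0@[28:29],P3@[25:29]
[30] read 'b'  n17⇒n6 (via fail)
[31] read 'a'  n6⇒n23 (via fail)
[32] read 'a'  n23⇒n14 (via fail)
[33] read 'b'  n14⇒n2 (via fail)  emit P0@[32:33]
[34] read 'b'  n2⇒n22 (via fail)
[35] read 'c'  n22⇒n8 (via fail)
[36] read 'c'  n8⇒n25  emit P6@[35:36]
[37] read 'c'  n25⇒n25 (via fail)  emit P6@[36:37]
[38] read 'b'  n25⇒n9 (via fail)
[39] read 'c'  n9⇒n10
[40] read 'c'  n10⇒n25 (via fail)  emit P6@[39:40]
[41] read 'c'  n25⇒n25 (via fail)  emit P6@[40:41]
[42] read 'b'  n25⇒n9 (via fail)
[43] read 'c'  n9⇒n10
[44] read 'b'  n10⇒n11
[45] read 'b'  n11⇒n12
[46] read 'c'  n12⇒n13  emit P2@[41:46]
[47] read 'c'  n13⇒n25 (via fail)  emit P6@[46:47]
[48] read 'a'  n25⇒n26 (via fail)

Matches: [[1,6],[5,0],[7,1],[7,7],[16,4],[17,4],[18,4],[21,0],[21,3],[23,1],[23,7],[29,0],[29,3],[33,0],[36,6],[37,6],[40,6],[41,6],[46,2],[47,6]]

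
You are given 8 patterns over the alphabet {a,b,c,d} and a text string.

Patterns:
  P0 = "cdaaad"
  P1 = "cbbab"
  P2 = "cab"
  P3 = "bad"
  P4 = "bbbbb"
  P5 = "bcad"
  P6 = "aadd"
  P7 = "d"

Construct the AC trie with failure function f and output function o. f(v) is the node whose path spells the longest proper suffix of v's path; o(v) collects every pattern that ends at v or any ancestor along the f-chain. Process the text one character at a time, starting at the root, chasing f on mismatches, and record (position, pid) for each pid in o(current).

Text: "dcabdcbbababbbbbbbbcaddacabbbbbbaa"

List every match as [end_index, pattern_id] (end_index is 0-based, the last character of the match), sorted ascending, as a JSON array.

Build automaton:
Trie nodes:
  0='ε' goto a→23 b→13 c→1 d→27
  1='c' goto a→11 b→7 d→2
  2='cd' goto a→3
  3='cda' goto a→4
  4='cdaa' goto a→5
  5='cdaaa' goto d→6
  6='cdaaad' goto ·  ←P0
  7='cb' goto b→8
  8='cbb' goto a→9
  9='cbba' goto b→10
  10='cbbab' goto ·  ←P1
  11='ca' goto b→12
  12='cab' goto ·  ←P2
  13='b' goto a→14 b→16 c→20
  14='ba' goto d→15
  15='bad' goto ·  ←P3
  16='bb' goto b→17
  17='bbb' goto b→18
  18='bbbb' goto b→19
  19='bbbbb' goto ·  ←P4
  20='bc' goto a→21
  21='bca' goto d→22
  22='bcad' goto ·  ←P5
  23='a' goto a→24
  24='aa' goto d→25
  25='aad' goto d→26
  26='aadd' goto ·  ←P6
  27='d' goto ·  ←P7

Failure links (BFS by depth):
  n1('c'): parent n0 fail=0; on 'c' 0 → fail=0;  out ∅∪∅=∅
  n13('b'): parent n0 fail=0; on 'b' 0 → fail=0;  out ∅∪∅=∅
  n23('a'): parent n0 fail=0; on 'a' 0 → fail=0;  out ∅∪∅=∅
  n27('d'): parent n0 fail=0; on 'd' 0 → fail=0;  out {7}∪∅={7}
  n2('cd'): parent n1 fail=0; on 'd' 0 → fail=27;  out ∅∪{7}={7}
  n7('cb'): parent n1 fail=0; on 'b' 0 → fail=13;  out ∅∪∅=∅
  n11('ca'): parent n1 fail=0; on 'a' 0 → fail=23;  out ∅∪∅=∅
  n14('ba'): parent n13 fail=0; on 'a' 0 → fail=23;  out ∅∪∅=∅
  n16('bb'): parent n13 fail=0; on 'b' 0 → fail=13;  out ∅∪∅=∅
  n20('bc'): parent n13 fail=0; on 'c' 0 → fail=1;  out ∅∪∅=∅
  n24('aa'): parent n23 fail=0; on 'a' 0 → fail=23;  out ∅∪∅=∅
  n3('cda'): parent n2 fail=27; on 'a' 27→0 → fail=23;  out ∅∪∅=∅
  n8('cbb'): parent n7 fail=13; on 'b' 13 → fail=16;  out ∅∪∅=∅
  n12('cab'): parent n11 fail=23; on 'b' 23→0 → fail=13;  out {2}∪∅={2}
  n15('bad'): parent n14 fail=23; on 'd' 23→0 → fail=27;  out {3}∪{7}={3,7}
  n17('bbb'): parent n16 fail=13; on 'b' 13 → fail=16;  out ∅∪∅=∅
  n21('bca'): parent n20 fail=1; on 'a' 1 → fail=11;  out ∅∪∅=∅
  n25('aad'): parent n24 fail=23; on 'd' 23→0 → fail=27;  out ∅∪{7}={7}
  n4('cdaa'): parent n3 fail=23; on 'a' 23 → fail=24;  out ∅∪∅=∅
  n9('cbba'): parent n8 fail=16; on 'a' 16→13 → fail=14;  out ∅∪∅=∅
  n18('bbbb'): parent n17 fail=16; on 'b' 16 → fail=17;  out ∅∪∅=∅
  n22('bcad'): parent n21 fail=11; on 'd' 11→23→0 → fail=27;  out {5}∪{7}={5,7}
  n26('aadd'): parent n25 fail=27; on 'd' 27→0 → fail=27;  out {6}∪{7}={6,7}
  n5('cdaaa'): parent n4 fail=24; on 'a' 24→23 → fail=24;  out ∅∪∅=∅
  n10('cbbab'): parent n9 fail=14; on 'b' 14→23→0 → fail=13;  out {1}∪∅={1}
  n19('bbbbb'): parent n18 fail=17; on 'b' 17 → fail=18;  out {4}∪∅={4}
  n6('cdaaad'): parent n5 fail=24; on 'd' 24 → fail=25;  out {0}∪{7}={0,7}

Run:
[0] read 'd'  n0⇒n27  ** P7@[0:0]
[1] read 'c'  n27⇒n1 ·f
[2] read 'a'  n1⇒n11
[3] read 'b'  n11⇒n12  ** P2@[1:3]
[4] read 'd'  n12⇒n27 ·f  ** P7@[4:4]
[5] read 'c'  n27⇒n1 ·f
[6] read 'b'  n1⇒n7
[7] read 'b'  n7⇒n8
[8] read 'a'  n8⇒n9
[9] read 'b'  n9⇒n10  ** P1@[5:9]
[10] read 'a'  n10⇒n14 ·f
[11] read 'b'  n14⇒n13 ·f
[12] read 'b'  n13⇒n16
[13] read 'b'  n16⇒n17
[14] read 'b'  n17⇒n18
[15] read 'b'  n18⇒n19  ** P4@[11:15]
[16] read 'b'  n19⇒n19 ·f  ** P4@[12:16]
[17] read 'b'  n19⇒n19 ·f  ** P4@[13:17]
[18] read 'b'  n19⇒n19 ·f  ** P4@[14:18]
[19] read 'c'  n19⇒n20 ·f
[20] read 'a'  n20⇒n21
[21] read 'd'  n21⇒n22  ** P5@[18:21],P7@[21:21]
[22] read 'd'  n22⇒n27 ·f  ** P7@[22:22]
[23] read 'a'  n27⇒n23 ·f
[24] read 'c'  n23⇒n1 ·f
[25] read 'a'  n1⇒n11
[26] read 'b'  n11⇒n12  ** P2@[24:26]
[27] read 'b'  n12⇒n16 ·f
[28] read 'b'  n16⇒n17
[29] read 'b'  n17⇒n18
[30] read 'b'  n18⇒n19  ** P4@[26:30]
[31] read 'b'  n19⇒n19 ·f  ** P4@[27:31]
[32] read 'a'  n19⇒n14 ·f
[33] read 'a'  n14⇒n24 ·f

All matches (sorted): [[0,7],[3,2],[4,7],[9,1],[15,4],[16,4],[17,4],[18,4],[21,5],[21,7],[22,7],[26,2],[30,4],[31,4]]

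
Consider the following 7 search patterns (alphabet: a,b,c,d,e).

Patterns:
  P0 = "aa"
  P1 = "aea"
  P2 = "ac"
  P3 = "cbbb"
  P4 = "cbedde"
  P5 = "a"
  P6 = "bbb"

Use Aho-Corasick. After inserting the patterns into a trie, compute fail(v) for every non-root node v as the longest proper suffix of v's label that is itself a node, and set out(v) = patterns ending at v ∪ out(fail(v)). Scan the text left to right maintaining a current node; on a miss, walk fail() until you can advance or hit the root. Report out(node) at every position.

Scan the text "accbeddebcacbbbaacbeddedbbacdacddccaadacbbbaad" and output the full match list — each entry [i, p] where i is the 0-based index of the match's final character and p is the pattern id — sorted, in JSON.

Build automaton:
Trie nodes:
  0='ε' goto a→1 b→14 c→6
  1='a' goto a→2 c→5 e→3  ←P5
  2='aa' goto ·  ←P0
  3='ae' goto a→4
  4='aea' goto ·  ←P1
  5='ac' goto ·  ←P2
  6='c' goto b→7
  7='cb' goto b→8 e→10
  8='cbb' goto b→9
  9='cbbb' goto ·  ←P3
  10='cbe' goto d→11
  11='cbed' goto d→12
  12='cbedd' goto e→13
  13='cbedde' goto ·  ←P4
  14='b' goto b→15
  15='bb' goto b→16
  16='bbb' goto ·  ←P6

BFS fail/out derivation:
  n1('a'): parent n0 fail=0; on 'a' 0 → fail=0;  out {5}∪∅={5}
  n6('c'): parent n0 fail=0; on 'c' 0 → fail=0;  out ∅∪∅=∅
  n14('b'): parent n0 fail=0; on 'b' 0 → fail=0;  out ∅∪∅=∅
  n2('aa'): parent n1 fail=0; on 'a' 0 → fail=1;  out {0}∪{5}={0,5}
  n3('ae'): parent n1 fail=0; on 'e' 0 → fail=0;  out ∅∪∅=∅
  n5('ac'): parent n1 fail=0; on 'c' 0 → fail=6;  out {2}∪∅={2}
  n7('cb'): parent n6 fail=0; on 'b' 0 → fail=14;  out ∅∪∅=∅
  n15('bb'): parent n14 fail=0; on 'b' 0 → fail=14;  out ∅∪∅=∅
  n4('aea'): parent n3 fail=0; on 'a' 0 → fail=1;  out {1}∪{5}={1,5}
  n8('cbb'): parent n7 fail=14; on 'b' 14 → fail=15;  out ∅∪∅=∅
  n10('cbe'): parent n7 fail=14; on 'e' 14→0 → fail=0;  out ∅∪∅=∅
  n16('bbb'): parent n15 fail=14; on 'b' 14 → fail=15;  out {6}∪∅={6}
  n9('cbbb'): parent n8 fail=15; on 'b' 15 → fail=16;  out {3}∪{6}={3,6}
  n11('cbed'): parent n10 fail=0; on 'd' 0 → fail=0;  out ∅∪∅=∅
  n12('cbedd'): parent n11 fail=0; on 'd' 0 → fail=0;  out ∅∪∅=∅
  n13('cbedde'): parent n12 fail=0; on 'e' 0 → fail=0;  out {4}∪∅={4}

Scan:
i=0 'a': node 0→1  → match P5@[0:0]
i=1 'c': node 1→5  → match P2@[0:1]
i=2 'c': node 5→6 (via fail)
i=3 'b': node 6→7
i=4 'e': node 7→10
i=5 'd': node 10→11
i=6 'd': node 11→12
i=7 'e': node 12→13  → match P4@[2:7]
i=8 'b': node 13→14 (via fail)
i=9 'c': node 14→6 (via fail)
i=10 'a': node 6→1 (via fail)  → match P5@[10:10]
i=11 'c': node 1→5  → match P2@[10:11]
i=12 'b': node 5→7 (via fail)
i=13 'b': node 7→8
i=14 'b': node 8→9  → match P3@[11:14],P6@[12:14]
i=15 'a': node 9→1 (via fail)  → match P5@[15:15]
i=16 'a': node 1→2  → match P0@[15:16],P5@[16:16]
i=17 'c': node 2→5 (via fail)  → match P2@[16:17]
i=18 'b': node 5→7 (via fail)
i=19 'e': node 7→10
i=20 'd': node 10→11
i=21 'd': node 11→12
i=22 'e': node 12→13  → match P4@[17:22]
i=23 'd': node 13→0 (via fail)
i=24 'b': node 0→14
i=25 'b': node 14→15
i=26 'a': node 15→1 (via fail)  → match P5@[26:26]
i=27 'c': node 1→5  → match P2@[26:27]
i=28 'd': node 5→0 (via fail)
i=29 'a': node 0→1  → match P5@[29:29]
i=30 'c': node 1→5  → match P2@[29:30]
i=31 'd': node 5→0 (via fail)
i=32 'd': node 0→0
i=33 'c': node 0→6
i=34 'c': node 6→6 (via fail)
i=35 'a': node 6→1 (via fail)  → match P5@[35:35]
i=36 'a': node 1→2  → match P0@[35:36],P5@[36:36]
i=37 'd': node 2→0 (via fail)
i=38 'a': node 0→1  → match P5@[38:38]
i=39 'c': node 1→5  → match P2@[38:39]
i=40 'b': node 5→7 (via fail)
i=41 'b': node 7→8
i=42 'b': node 8→9  → match P3@[39:42],P6@[40:42]
i=43 'a': node 9→1 (via fail)  → match P5@[43:43]
i=44 'a': node 1→2  → match P0@[43:44],P5@[44:44]
i=45 'd': node 2→0 (via fail)

All matches (sorted): [[0,5],[1,2],[7,4],[10,5],[11,2],[14,3],[14,6],[15,5],[16,0],[16,5],[17,2],[22,4],[26,5],[27,2],[29,5],[30,2],[35,5],[36,0],[36,5],[38,5],[39,2],[42,3],[42,6],[43,5],[44,0],[44,5]]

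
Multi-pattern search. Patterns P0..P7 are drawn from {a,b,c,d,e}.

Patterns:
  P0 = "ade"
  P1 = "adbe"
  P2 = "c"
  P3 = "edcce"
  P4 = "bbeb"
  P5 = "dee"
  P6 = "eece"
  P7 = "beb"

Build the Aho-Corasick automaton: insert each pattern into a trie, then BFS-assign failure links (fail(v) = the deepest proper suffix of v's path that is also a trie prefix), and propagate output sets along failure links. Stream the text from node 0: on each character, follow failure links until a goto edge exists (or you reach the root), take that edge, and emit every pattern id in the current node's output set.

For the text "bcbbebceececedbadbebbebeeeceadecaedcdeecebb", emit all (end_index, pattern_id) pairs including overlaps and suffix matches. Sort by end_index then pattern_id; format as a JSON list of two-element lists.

Construct AC machine:
Trie nodes:
  0='ε' goto a→1 b→12 c→6 d→16 e→7
  1='a' goto d→2
  2='ad' goto b→4 e→3
  3='ade' goto ·  [P0 ends]
  4='adb' goto e→5
  5='adbe' goto ·  [P1 ends]
  6='c' goto ·  [P2 ends]
  7='e' goto d→8 e→19
  8='ed' goto c→9
  9='edc' goto c→10
  10='edcc' goto e→11
  11='edcce' goto ·  [P3 ends]
  12='b' goto b→13 e→22
  13='bb' goto e→14
  14='bbe' goto b→15
  15='bbeb' goto ·  [P4 ends]
  16='d' goto e→17
  17='de' goto e→18
  18='dee' goto ·  [P5 ends]
  19='ee' goto c→20
  20='eec' goto e→21
  21='eece' goto ·  [P6 ends]
  22='be' goto b→23
  23='beb' goto ·  [P7 ends]

BFS fail/out derivation:
  fail(1) 'a': from fail(0)=0 chase 'a': 0 ⇒ 0;  out=∅∪out(0)=∅
  fail(6) 'c': from fail(0)=0 chase 'c': 0 ⇒ 0;  out={2}∪out(0)={2}
  fail(7) 'e': from fail(0)=0 chase 'e': 0 ⇒ 0;  out=∅∪out(0)=∅
  fail(12) 'b': from fail(0)=0 chase 'b': 0 ⇒ 0;  out=∅∪out(0)=∅
  fail(16) 'd': from fail(0)=0 chase 'd': 0 ⇒ 0;  out=∅∪out(0)=∅
  fail(2) 'ad': from fail(1)=0 chase 'd': 0 ⇒ 16;  out=∅∪out(16)=∅
  fail(8) 'ed': from fail(7)=0 chase 'd': 0 ⇒ 16;  out=∅∪out(16)=∅
  fail(13) 'bb': from fail(12)=0 chase 'b': 0 ⇒ 12;  out=∅∪out(12)=∅
  fail(17) 'de': from fail(16)=0 chase 'e': 0 ⇒ 7;  out=∅∪out(7)=∅
  fail(19) 'ee': from fail(7)=0 chase 'e': 0 ⇒ 7;  out=∅∪out(7)=∅
  fail(22) 'be': from fail(12)=0 chase 'e': 0 ⇒ 7;  out=∅∪out(7)=∅
  fail(3) 'ade': from fail(2)=16 chase 'e': 16 ⇒ 17;  out={0}∪out(17)={0}
  fail(4) 'adb': from fail(2)=16 chase 'b': 16→0 ⇒ 12;  out=∅∪out(12)=∅
  fail(9) 'edc': from fail(8)=16 chase 'c': 16→0 ⇒ 6;  out=∅∪out(6)={2}
  fail(14) 'bbe': from fail(13)=12 chase 'e': 12 ⇒ 22;  out=∅∪out(22)=∅
  fail(18) 'dee': from fail(17)=7 chase 'e': 7 ⇒ 19;  out={5}∪out(19)={5}
  fail(20) 'eec': from fail(19)=7 chase 'c': 7→0 ⇒ 6;  out=∅∪out(6)={2}
  fail(23) 'beb': from fail(22)=7 chase 'b': 7→0 ⇒ 12;  out={7}∪out(12)={7}
  fail(5) 'adbe': from fail(4)=12 chase 'e': 12 ⇒ 22;  out={1}∪out(22)={1}
  fail(10) 'edcc': from fail(9)=6 chase 'c': 6→0 ⇒ 6;  out=∅∪out(6)={2}
  fail(15) 'bbeb': from fail(14)=22 chase 'b': 22 ⇒ 23;  out={4}∪out(23)={4,7}
  fail(21) 'eece': from fail(20)=6 chase 'e': 6→0 ⇒ 7;  out={6}∪out(7)={6}
  fail(11) 'edcce': from fail(10)=6 chase 'e': 6→0 ⇒ 7;  out={3}∪out(7)={3}

Text stream:
[0] read 'b'  n0⇒n12
[1] read 'c'  n12⇒n6 (via fail)  → match P2@[1:1]
[2] read 'b'  n6⇒n12 (via fail)
[3] read 'b'  n12⇒n13
[4] read 'e'  n13⇒n14
[5] read 'b'  n14⇒n15  → match P4@[2:5],P7@[3:5]
[6] read 'c'  n15⇒n6 (via fail)  → match P2@[6:6]
[7] read 'e'  n6⇒n7 (via fail)
[8] read 'e'  n7⇒n19
[9] read 'c'  n19⇒n20  → match P2@[9:9]
[10] read 'e'  n20⇒n21  → match P6@[7:10]
[11] read 'c'  n21⇒n6 (via fail)  → match P2@[11:11]
[12] read 'e'  n6⇒n7 (via fail)
[13] read 'd'  n7⇒n8
[14] read 'b'  n8⇒n12 (via fail)
[15] read 'a'  n12⇒n1 (via fail)
[16] read 'd'  n1⇒n2
[17] read 'b'  n2⇒n4
[18] read 'e'  n4⇒n5  → match P1@[15:18]
[19] read 'b'  n5⇒n23 (via fail)  → match P7@[17:19]
[20] read 'b'  n23⇒n13 (via fail)
[21] read 'e'  n13⇒n14
[22] read 'b'  n14⇒n15  → match P4@[19:22],P7@[20:22]
[23] read 'e'  n15⇒n22 (via fail)
[24] read 'e'  n22⇒n19 (via fail)
[25] read 'e'  n19⇒n19 (via fail)
[26] read 'c'  n19⇒n20  → match P2@[26:26]
[27] read 'e'  n20⇒n21  → match P6@[24:27]
[28] read 'a'  n21⇒n1 (via fail)
[29] read 'd'  n1⇒n2
[30] read 'e'  n2⇒n3  → match P0@[28:30]
[31] read 'c'  n3⇒n6 (via fail)  → match P2@[31:31]
[32] read 'a'  n6⇒n1 (via fail)
[33] read 'e'  n1⇒n7 (via fail)
[34] read 'd'  n7⇒n8
[35] read 'c'  n8⇒n9  → match P2@[35:35]
[36] read 'd'  n9⇒n16 (via fail)
[37] read 'e'  n16⇒n17
[38] read 'e'  n17⇒n18  → match P5@[36:38]
[39] read 'c'  n18⇒n20 (via fail)  → match P2@[39:39]
[40] read 'e'  n20⇒n21  → match P6@[37:40]
[41] read 'b'  n21⇒n12 (via fail)
[42] read 'b'  n12⇒n13

All matches (sorted): [[1,2],[5,4],[5,7],[6,2],[9,2],[10,6],[11,2],[18,1],[19,7],[22,4],[22,7],[26,2],[27,6],[30,0],[31,2],[35,2],[38,5],[39,2],[40,6]]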